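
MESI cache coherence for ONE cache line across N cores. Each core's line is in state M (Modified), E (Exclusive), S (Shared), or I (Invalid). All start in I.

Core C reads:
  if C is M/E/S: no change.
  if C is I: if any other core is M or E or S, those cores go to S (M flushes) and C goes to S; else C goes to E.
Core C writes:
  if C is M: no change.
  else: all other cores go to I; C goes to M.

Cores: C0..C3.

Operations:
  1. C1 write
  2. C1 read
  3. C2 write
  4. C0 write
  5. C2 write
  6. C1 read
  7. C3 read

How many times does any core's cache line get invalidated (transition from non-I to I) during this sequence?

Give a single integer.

Answer: 3

Derivation:
Op 1: C1 write [C1 write: invalidate none -> C1=M] -> [I,M,I,I] (invalidations this op: 0; running total: 0)
Op 2: C1 read [C1 read: already in M, no change] -> [I,M,I,I] (invalidations this op: 0; running total: 0)
Op 3: C2 write [C2 write: invalidate ['C1=M'] -> C2=M] -> [I,I,M,I] (invalidations this op: 1; running total: 1)
Op 4: C0 write [C0 write: invalidate ['C2=M'] -> C0=M] -> [M,I,I,I] (invalidations this op: 1; running total: 2)
Op 5: C2 write [C2 write: invalidate ['C0=M'] -> C2=M] -> [I,I,M,I] (invalidations this op: 1; running total: 3)
Op 6: C1 read [C1 read from I: others=['C2=M'] -> C1=S, others downsized to S] -> [I,S,S,I] (invalidations this op: 0; running total: 3)
Op 7: C3 read [C3 read from I: others=['C1=S', 'C2=S'] -> C3=S, others downsized to S] -> [I,S,S,S] (invalidations this op: 0; running total: 3)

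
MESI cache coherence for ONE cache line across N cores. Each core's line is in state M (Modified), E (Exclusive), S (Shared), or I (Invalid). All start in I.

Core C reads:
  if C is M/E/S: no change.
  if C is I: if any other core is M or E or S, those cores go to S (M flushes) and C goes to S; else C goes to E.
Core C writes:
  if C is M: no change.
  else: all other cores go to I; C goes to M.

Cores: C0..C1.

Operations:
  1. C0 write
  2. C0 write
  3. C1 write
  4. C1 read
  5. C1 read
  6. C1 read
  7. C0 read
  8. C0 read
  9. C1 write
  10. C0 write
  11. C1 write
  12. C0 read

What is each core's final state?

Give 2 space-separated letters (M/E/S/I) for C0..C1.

Answer: S S

Derivation:
Op 1: C0 write [C0 write: invalidate none -> C0=M] -> [M,I]
Op 2: C0 write [C0 write: already M (modified), no change] -> [M,I]
Op 3: C1 write [C1 write: invalidate ['C0=M'] -> C1=M] -> [I,M]
Op 4: C1 read [C1 read: already in M, no change] -> [I,M]
Op 5: C1 read [C1 read: already in M, no change] -> [I,M]
Op 6: C1 read [C1 read: already in M, no change] -> [I,M]
Op 7: C0 read [C0 read from I: others=['C1=M'] -> C0=S, others downsized to S] -> [S,S]
Op 8: C0 read [C0 read: already in S, no change] -> [S,S]
Op 9: C1 write [C1 write: invalidate ['C0=S'] -> C1=M] -> [I,M]
Op 10: C0 write [C0 write: invalidate ['C1=M'] -> C0=M] -> [M,I]
Op 11: C1 write [C1 write: invalidate ['C0=M'] -> C1=M] -> [I,M]
Op 12: C0 read [C0 read from I: others=['C1=M'] -> C0=S, others downsized to S] -> [S,S]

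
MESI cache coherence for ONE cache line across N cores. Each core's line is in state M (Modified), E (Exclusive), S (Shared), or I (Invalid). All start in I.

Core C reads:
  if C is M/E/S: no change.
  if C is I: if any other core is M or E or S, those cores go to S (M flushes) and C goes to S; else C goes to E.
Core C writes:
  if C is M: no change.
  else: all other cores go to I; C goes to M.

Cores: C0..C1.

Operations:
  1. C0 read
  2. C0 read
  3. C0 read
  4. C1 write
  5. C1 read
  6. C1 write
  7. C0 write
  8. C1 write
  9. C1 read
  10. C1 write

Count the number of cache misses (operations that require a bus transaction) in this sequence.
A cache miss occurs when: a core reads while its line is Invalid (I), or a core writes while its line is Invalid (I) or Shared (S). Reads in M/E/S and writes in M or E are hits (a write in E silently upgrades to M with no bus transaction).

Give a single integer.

Op 1: C0 read [C0 read from I: no other sharers -> C0=E (exclusive)] -> [E,I] [MISS #1: read from I]
Op 2: C0 read [C0 read: already in E, no change] -> [E,I] [hit: read from E]
Op 3: C0 read [C0 read: already in E, no change] -> [E,I] [hit: read from E]
Op 4: C1 write [C1 write: invalidate ['C0=E'] -> C1=M] -> [I,M] [MISS #2: write from I]
Op 5: C1 read [C1 read: already in M, no change] -> [I,M] [hit: read from M]
Op 6: C1 write [C1 write: already M (modified), no change] -> [I,M] [hit: write from M]
Op 7: C0 write [C0 write: invalidate ['C1=M'] -> C0=M] -> [M,I] [MISS #3: write from I]
Op 8: C1 write [C1 write: invalidate ['C0=M'] -> C1=M] -> [I,M] [MISS #4: write from I]
Op 9: C1 read [C1 read: already in M, no change] -> [I,M] [hit: read from M]
Op 10: C1 write [C1 write: already M (modified), no change] -> [I,M] [hit: write from M]

Answer: 4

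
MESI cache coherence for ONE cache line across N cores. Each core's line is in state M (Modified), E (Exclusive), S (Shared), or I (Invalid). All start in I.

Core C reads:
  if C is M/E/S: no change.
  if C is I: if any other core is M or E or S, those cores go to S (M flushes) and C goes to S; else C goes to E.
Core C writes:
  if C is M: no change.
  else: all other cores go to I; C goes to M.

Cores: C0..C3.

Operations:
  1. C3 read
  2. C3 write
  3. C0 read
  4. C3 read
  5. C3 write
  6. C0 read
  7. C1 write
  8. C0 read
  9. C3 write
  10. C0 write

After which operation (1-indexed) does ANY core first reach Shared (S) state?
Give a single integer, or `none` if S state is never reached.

Op 1: C3 read [C3 read from I: no other sharers -> C3=E (exclusive)] -> [I,I,I,E]
Op 2: C3 write [C3 write: invalidate none -> C3=M] -> [I,I,I,M]
Op 3: C0 read [C0 read from I: others=['C3=M'] -> C0=S, others downsized to S] -> [S,I,I,S]
  -> First S state at op 3; remaining ops need not be traced.

Answer: 3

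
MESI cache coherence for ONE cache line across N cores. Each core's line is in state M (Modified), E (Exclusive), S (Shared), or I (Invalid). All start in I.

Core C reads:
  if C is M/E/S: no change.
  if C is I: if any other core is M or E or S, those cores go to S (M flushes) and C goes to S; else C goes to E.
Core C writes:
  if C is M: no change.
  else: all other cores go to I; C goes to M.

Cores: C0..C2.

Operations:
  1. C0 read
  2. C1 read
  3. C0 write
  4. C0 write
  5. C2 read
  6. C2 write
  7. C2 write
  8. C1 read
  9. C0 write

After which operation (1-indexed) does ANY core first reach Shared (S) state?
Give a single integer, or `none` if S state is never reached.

Op 1: C0 read [C0 read from I: no other sharers -> C0=E (exclusive)] -> [E,I,I]
Op 2: C1 read [C1 read from I: others=['C0=E'] -> C1=S, others downsized to S] -> [S,S,I]
  -> First S state at op 2; remaining ops need not be traced.

Answer: 2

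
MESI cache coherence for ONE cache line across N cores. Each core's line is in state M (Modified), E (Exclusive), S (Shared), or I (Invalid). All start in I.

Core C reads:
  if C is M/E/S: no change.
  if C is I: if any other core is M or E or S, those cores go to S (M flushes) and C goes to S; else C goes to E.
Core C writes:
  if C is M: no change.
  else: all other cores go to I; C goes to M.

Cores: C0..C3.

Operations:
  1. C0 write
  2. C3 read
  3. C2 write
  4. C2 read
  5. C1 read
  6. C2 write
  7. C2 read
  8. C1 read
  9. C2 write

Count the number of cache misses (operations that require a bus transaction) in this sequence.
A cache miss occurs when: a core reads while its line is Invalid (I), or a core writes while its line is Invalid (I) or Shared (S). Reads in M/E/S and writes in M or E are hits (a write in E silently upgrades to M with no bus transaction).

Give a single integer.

Op 1: C0 write [C0 write: invalidate none -> C0=M] -> [M,I,I,I] [MISS #1: write from I]
Op 2: C3 read [C3 read from I: others=['C0=M'] -> C3=S, others downsized to S] -> [S,I,I,S] [MISS #2: read from I]
Op 3: C2 write [C2 write: invalidate ['C0=S', 'C3=S'] -> C2=M] -> [I,I,M,I] [MISS #3: write from I]
Op 4: C2 read [C2 read: already in M, no change] -> [I,I,M,I] [hit: read from M]
Op 5: C1 read [C1 read from I: others=['C2=M'] -> C1=S, others downsized to S] -> [I,S,S,I] [MISS #4: read from I]
Op 6: C2 write [C2 write: invalidate ['C1=S'] -> C2=M] -> [I,I,M,I] [MISS #5: write from S]
Op 7: C2 read [C2 read: already in M, no change] -> [I,I,M,I] [hit: read from M]
Op 8: C1 read [C1 read from I: others=['C2=M'] -> C1=S, others downsized to S] -> [I,S,S,I] [MISS #6: read from I]
Op 9: C2 write [C2 write: invalidate ['C1=S'] -> C2=M] -> [I,I,M,I] [MISS #7: write from S]

Answer: 7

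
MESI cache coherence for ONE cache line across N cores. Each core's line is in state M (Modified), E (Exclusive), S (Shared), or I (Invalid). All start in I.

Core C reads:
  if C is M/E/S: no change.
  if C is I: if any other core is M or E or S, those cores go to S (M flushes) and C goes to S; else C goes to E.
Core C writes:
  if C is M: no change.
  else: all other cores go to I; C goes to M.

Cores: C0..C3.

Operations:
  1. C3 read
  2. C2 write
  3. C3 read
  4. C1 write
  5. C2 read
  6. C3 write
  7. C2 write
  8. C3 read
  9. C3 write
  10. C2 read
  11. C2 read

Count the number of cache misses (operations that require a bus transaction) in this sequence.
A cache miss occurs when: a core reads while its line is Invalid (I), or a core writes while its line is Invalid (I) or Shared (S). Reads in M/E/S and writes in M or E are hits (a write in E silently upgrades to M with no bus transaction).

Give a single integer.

Op 1: C3 read [C3 read from I: no other sharers -> C3=E (exclusive)] -> [I,I,I,E] [MISS #1: read from I]
Op 2: C2 write [C2 write: invalidate ['C3=E'] -> C2=M] -> [I,I,M,I] [MISS #2: write from I]
Op 3: C3 read [C3 read from I: others=['C2=M'] -> C3=S, others downsized to S] -> [I,I,S,S] [MISS #3: read from I]
Op 4: C1 write [C1 write: invalidate ['C2=S', 'C3=S'] -> C1=M] -> [I,M,I,I] [MISS #4: write from I]
Op 5: C2 read [C2 read from I: others=['C1=M'] -> C2=S, others downsized to S] -> [I,S,S,I] [MISS #5: read from I]
Op 6: C3 write [C3 write: invalidate ['C1=S', 'C2=S'] -> C3=M] -> [I,I,I,M] [MISS #6: write from I]
Op 7: C2 write [C2 write: invalidate ['C3=M'] -> C2=M] -> [I,I,M,I] [MISS #7: write from I]
Op 8: C3 read [C3 read from I: others=['C2=M'] -> C3=S, others downsized to S] -> [I,I,S,S] [MISS #8: read from I]
Op 9: C3 write [C3 write: invalidate ['C2=S'] -> C3=M] -> [I,I,I,M] [MISS #9: write from S]
Op 10: C2 read [C2 read from I: others=['C3=M'] -> C2=S, others downsized to S] -> [I,I,S,S] [MISS #10: read from I]
Op 11: C2 read [C2 read: already in S, no change] -> [I,I,S,S] [hit: read from S]

Answer: 10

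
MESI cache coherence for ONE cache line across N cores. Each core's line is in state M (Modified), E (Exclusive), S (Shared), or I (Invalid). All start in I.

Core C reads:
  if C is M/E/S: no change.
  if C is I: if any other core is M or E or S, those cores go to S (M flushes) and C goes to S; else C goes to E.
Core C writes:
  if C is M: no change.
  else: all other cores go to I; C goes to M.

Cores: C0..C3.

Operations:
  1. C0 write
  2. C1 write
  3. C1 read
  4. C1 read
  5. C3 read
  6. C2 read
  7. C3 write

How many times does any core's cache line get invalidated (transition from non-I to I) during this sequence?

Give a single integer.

Op 1: C0 write [C0 write: invalidate none -> C0=M] -> [M,I,I,I] (invalidations this op: 0; running total: 0)
Op 2: C1 write [C1 write: invalidate ['C0=M'] -> C1=M] -> [I,M,I,I] (invalidations this op: 1; running total: 1)
Op 3: C1 read [C1 read: already in M, no change] -> [I,M,I,I] (invalidations this op: 0; running total: 1)
Op 4: C1 read [C1 read: already in M, no change] -> [I,M,I,I] (invalidations this op: 0; running total: 1)
Op 5: C3 read [C3 read from I: others=['C1=M'] -> C3=S, others downsized to S] -> [I,S,I,S] (invalidations this op: 0; running total: 1)
Op 6: C2 read [C2 read from I: others=['C1=S', 'C3=S'] -> C2=S, others downsized to S] -> [I,S,S,S] (invalidations this op: 0; running total: 1)
Op 7: C3 write [C3 write: invalidate ['C1=S', 'C2=S'] -> C3=M] -> [I,I,I,M] (invalidations this op: 2; running total: 3)

Answer: 3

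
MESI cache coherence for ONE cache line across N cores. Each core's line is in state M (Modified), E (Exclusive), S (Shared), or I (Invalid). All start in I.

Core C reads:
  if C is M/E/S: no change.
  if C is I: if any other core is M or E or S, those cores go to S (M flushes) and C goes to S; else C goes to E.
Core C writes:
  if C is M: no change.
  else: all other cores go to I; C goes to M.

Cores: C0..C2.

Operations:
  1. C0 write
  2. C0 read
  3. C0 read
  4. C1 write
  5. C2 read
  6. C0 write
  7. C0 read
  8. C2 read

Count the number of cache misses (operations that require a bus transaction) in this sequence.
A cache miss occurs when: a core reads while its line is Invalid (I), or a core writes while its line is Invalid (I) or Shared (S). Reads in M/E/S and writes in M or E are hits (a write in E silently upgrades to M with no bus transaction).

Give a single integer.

Answer: 5

Derivation:
Op 1: C0 write [C0 write: invalidate none -> C0=M] -> [M,I,I] [MISS #1: write from I]
Op 2: C0 read [C0 read: already in M, no change] -> [M,I,I] [hit: read from M]
Op 3: C0 read [C0 read: already in M, no change] -> [M,I,I] [hit: read from M]
Op 4: C1 write [C1 write: invalidate ['C0=M'] -> C1=M] -> [I,M,I] [MISS #2: write from I]
Op 5: C2 read [C2 read from I: others=['C1=M'] -> C2=S, others downsized to S] -> [I,S,S] [MISS #3: read from I]
Op 6: C0 write [C0 write: invalidate ['C1=S', 'C2=S'] -> C0=M] -> [M,I,I] [MISS #4: write from I]
Op 7: C0 read [C0 read: already in M, no change] -> [M,I,I] [hit: read from M]
Op 8: C2 read [C2 read from I: others=['C0=M'] -> C2=S, others downsized to S] -> [S,I,S] [MISS #5: read from I]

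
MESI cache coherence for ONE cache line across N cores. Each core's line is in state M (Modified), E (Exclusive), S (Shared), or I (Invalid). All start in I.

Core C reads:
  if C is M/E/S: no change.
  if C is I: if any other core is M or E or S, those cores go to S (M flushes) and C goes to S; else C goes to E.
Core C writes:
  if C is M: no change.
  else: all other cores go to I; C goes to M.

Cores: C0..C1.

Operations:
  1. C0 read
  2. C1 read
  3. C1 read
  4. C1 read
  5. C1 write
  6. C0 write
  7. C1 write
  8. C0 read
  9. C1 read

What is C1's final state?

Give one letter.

Answer: S

Derivation:
Op 1: C0 read [C0 read from I: no other sharers -> C0=E (exclusive)] -> [E,I]
Op 2: C1 read [C1 read from I: others=['C0=E'] -> C1=S, others downsized to S] -> [S,S]
Op 3: C1 read [C1 read: already in S, no change] -> [S,S]
Op 4: C1 read [C1 read: already in S, no change] -> [S,S]
Op 5: C1 write [C1 write: invalidate ['C0=S'] -> C1=M] -> [I,M]
Op 6: C0 write [C0 write: invalidate ['C1=M'] -> C0=M] -> [M,I]
Op 7: C1 write [C1 write: invalidate ['C0=M'] -> C1=M] -> [I,M]
Op 8: C0 read [C0 read from I: others=['C1=M'] -> C0=S, others downsized to S] -> [S,S]
Op 9: C1 read [C1 read: already in S, no change] -> [S,S]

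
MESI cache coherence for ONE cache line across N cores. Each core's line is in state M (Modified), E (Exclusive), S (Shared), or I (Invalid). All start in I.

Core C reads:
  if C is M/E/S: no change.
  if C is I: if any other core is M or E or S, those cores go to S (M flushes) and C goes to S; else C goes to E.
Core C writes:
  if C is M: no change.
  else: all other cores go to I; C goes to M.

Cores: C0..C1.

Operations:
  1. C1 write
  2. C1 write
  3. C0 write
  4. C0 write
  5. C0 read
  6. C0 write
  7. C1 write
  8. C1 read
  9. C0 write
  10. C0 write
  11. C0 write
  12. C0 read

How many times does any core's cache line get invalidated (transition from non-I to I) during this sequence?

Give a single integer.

Answer: 3

Derivation:
Op 1: C1 write [C1 write: invalidate none -> C1=M] -> [I,M] (invalidations this op: 0; running total: 0)
Op 2: C1 write [C1 write: already M (modified), no change] -> [I,M] (invalidations this op: 0; running total: 0)
Op 3: C0 write [C0 write: invalidate ['C1=M'] -> C0=M] -> [M,I] (invalidations this op: 1; running total: 1)
Op 4: C0 write [C0 write: already M (modified), no change] -> [M,I] (invalidations this op: 0; running total: 1)
Op 5: C0 read [C0 read: already in M, no change] -> [M,I] (invalidations this op: 0; running total: 1)
Op 6: C0 write [C0 write: already M (modified), no change] -> [M,I] (invalidations this op: 0; running total: 1)
Op 7: C1 write [C1 write: invalidate ['C0=M'] -> C1=M] -> [I,M] (invalidations this op: 1; running total: 2)
Op 8: C1 read [C1 read: already in M, no change] -> [I,M] (invalidations this op: 0; running total: 2)
Op 9: C0 write [C0 write: invalidate ['C1=M'] -> C0=M] -> [M,I] (invalidations this op: 1; running total: 3)
Op 10: C0 write [C0 write: already M (modified), no change] -> [M,I] (invalidations this op: 0; running total: 3)
Op 11: C0 write [C0 write: already M (modified), no change] -> [M,I] (invalidations this op: 0; running total: 3)
Op 12: C0 read [C0 read: already in M, no change] -> [M,I] (invalidations this op: 0; running total: 3)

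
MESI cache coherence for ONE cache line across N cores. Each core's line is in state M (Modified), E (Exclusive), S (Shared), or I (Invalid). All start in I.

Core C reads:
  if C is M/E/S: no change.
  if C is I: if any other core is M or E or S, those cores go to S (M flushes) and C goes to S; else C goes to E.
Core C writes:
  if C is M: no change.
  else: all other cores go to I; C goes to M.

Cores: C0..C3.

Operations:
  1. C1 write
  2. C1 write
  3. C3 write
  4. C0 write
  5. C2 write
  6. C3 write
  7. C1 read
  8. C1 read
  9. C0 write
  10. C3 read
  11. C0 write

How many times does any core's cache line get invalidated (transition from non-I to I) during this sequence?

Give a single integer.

Op 1: C1 write [C1 write: invalidate none -> C1=M] -> [I,M,I,I] (invalidations this op: 0; running total: 0)
Op 2: C1 write [C1 write: already M (modified), no change] -> [I,M,I,I] (invalidations this op: 0; running total: 0)
Op 3: C3 write [C3 write: invalidate ['C1=M'] -> C3=M] -> [I,I,I,M] (invalidations this op: 1; running total: 1)
Op 4: C0 write [C0 write: invalidate ['C3=M'] -> C0=M] -> [M,I,I,I] (invalidations this op: 1; running total: 2)
Op 5: C2 write [C2 write: invalidate ['C0=M'] -> C2=M] -> [I,I,M,I] (invalidations this op: 1; running total: 3)
Op 6: C3 write [C3 write: invalidate ['C2=M'] -> C3=M] -> [I,I,I,M] (invalidations this op: 1; running total: 4)
Op 7: C1 read [C1 read from I: others=['C3=M'] -> C1=S, others downsized to S] -> [I,S,I,S] (invalidations this op: 0; running total: 4)
Op 8: C1 read [C1 read: already in S, no change] -> [I,S,I,S] (invalidations this op: 0; running total: 4)
Op 9: C0 write [C0 write: invalidate ['C1=S', 'C3=S'] -> C0=M] -> [M,I,I,I] (invalidations this op: 2; running total: 6)
Op 10: C3 read [C3 read from I: others=['C0=M'] -> C3=S, others downsized to S] -> [S,I,I,S] (invalidations this op: 0; running total: 6)
Op 11: C0 write [C0 write: invalidate ['C3=S'] -> C0=M] -> [M,I,I,I] (invalidations this op: 1; running total: 7)

Answer: 7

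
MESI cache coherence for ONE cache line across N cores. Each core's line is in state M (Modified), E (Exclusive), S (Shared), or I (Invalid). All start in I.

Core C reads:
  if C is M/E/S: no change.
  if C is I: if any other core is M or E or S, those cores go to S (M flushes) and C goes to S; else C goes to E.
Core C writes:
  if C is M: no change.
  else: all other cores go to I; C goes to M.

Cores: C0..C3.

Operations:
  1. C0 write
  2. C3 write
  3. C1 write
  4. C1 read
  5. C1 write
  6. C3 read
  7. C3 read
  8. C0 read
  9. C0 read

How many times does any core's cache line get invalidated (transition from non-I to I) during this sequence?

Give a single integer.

Answer: 2

Derivation:
Op 1: C0 write [C0 write: invalidate none -> C0=M] -> [M,I,I,I] (invalidations this op: 0; running total: 0)
Op 2: C3 write [C3 write: invalidate ['C0=M'] -> C3=M] -> [I,I,I,M] (invalidations this op: 1; running total: 1)
Op 3: C1 write [C1 write: invalidate ['C3=M'] -> C1=M] -> [I,M,I,I] (invalidations this op: 1; running total: 2)
Op 4: C1 read [C1 read: already in M, no change] -> [I,M,I,I] (invalidations this op: 0; running total: 2)
Op 5: C1 write [C1 write: already M (modified), no change] -> [I,M,I,I] (invalidations this op: 0; running total: 2)
Op 6: C3 read [C3 read from I: others=['C1=M'] -> C3=S, others downsized to S] -> [I,S,I,S] (invalidations this op: 0; running total: 2)
Op 7: C3 read [C3 read: already in S, no change] -> [I,S,I,S] (invalidations this op: 0; running total: 2)
Op 8: C0 read [C0 read from I: others=['C1=S', 'C3=S'] -> C0=S, others downsized to S] -> [S,S,I,S] (invalidations this op: 0; running total: 2)
Op 9: C0 read [C0 read: already in S, no change] -> [S,S,I,S] (invalidations this op: 0; running total: 2)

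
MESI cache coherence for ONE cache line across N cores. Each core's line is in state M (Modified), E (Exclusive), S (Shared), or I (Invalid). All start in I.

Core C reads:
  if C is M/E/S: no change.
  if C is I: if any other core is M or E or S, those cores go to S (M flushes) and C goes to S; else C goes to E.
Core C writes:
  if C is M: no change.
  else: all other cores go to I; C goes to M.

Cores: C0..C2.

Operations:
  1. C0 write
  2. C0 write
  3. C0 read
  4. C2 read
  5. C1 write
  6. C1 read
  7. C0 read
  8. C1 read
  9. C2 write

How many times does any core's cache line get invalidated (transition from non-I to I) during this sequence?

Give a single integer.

Op 1: C0 write [C0 write: invalidate none -> C0=M] -> [M,I,I] (invalidations this op: 0; running total: 0)
Op 2: C0 write [C0 write: already M (modified), no change] -> [M,I,I] (invalidations this op: 0; running total: 0)
Op 3: C0 read [C0 read: already in M, no change] -> [M,I,I] (invalidations this op: 0; running total: 0)
Op 4: C2 read [C2 read from I: others=['C0=M'] -> C2=S, others downsized to S] -> [S,I,S] (invalidations this op: 0; running total: 0)
Op 5: C1 write [C1 write: invalidate ['C0=S', 'C2=S'] -> C1=M] -> [I,M,I] (invalidations this op: 2; running total: 2)
Op 6: C1 read [C1 read: already in M, no change] -> [I,M,I] (invalidations this op: 0; running total: 2)
Op 7: C0 read [C0 read from I: others=['C1=M'] -> C0=S, others downsized to S] -> [S,S,I] (invalidations this op: 0; running total: 2)
Op 8: C1 read [C1 read: already in S, no change] -> [S,S,I] (invalidations this op: 0; running total: 2)
Op 9: C2 write [C2 write: invalidate ['C0=S', 'C1=S'] -> C2=M] -> [I,I,M] (invalidations this op: 2; running total: 4)

Answer: 4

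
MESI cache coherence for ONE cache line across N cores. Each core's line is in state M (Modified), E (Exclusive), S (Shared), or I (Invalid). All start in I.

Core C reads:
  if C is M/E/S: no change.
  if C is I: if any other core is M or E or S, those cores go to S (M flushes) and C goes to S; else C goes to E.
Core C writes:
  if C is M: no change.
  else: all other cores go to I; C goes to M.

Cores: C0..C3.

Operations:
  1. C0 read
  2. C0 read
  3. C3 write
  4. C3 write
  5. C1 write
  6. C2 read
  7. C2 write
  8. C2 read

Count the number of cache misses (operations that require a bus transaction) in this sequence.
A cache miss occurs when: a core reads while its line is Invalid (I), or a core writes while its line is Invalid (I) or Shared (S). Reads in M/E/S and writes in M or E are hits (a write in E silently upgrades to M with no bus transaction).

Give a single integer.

Op 1: C0 read [C0 read from I: no other sharers -> C0=E (exclusive)] -> [E,I,I,I] [MISS #1: read from I]
Op 2: C0 read [C0 read: already in E, no change] -> [E,I,I,I] [hit: read from E]
Op 3: C3 write [C3 write: invalidate ['C0=E'] -> C3=M] -> [I,I,I,M] [MISS #2: write from I]
Op 4: C3 write [C3 write: already M (modified), no change] -> [I,I,I,M] [hit: write from M]
Op 5: C1 write [C1 write: invalidate ['C3=M'] -> C1=M] -> [I,M,I,I] [MISS #3: write from I]
Op 6: C2 read [C2 read from I: others=['C1=M'] -> C2=S, others downsized to S] -> [I,S,S,I] [MISS #4: read from I]
Op 7: C2 write [C2 write: invalidate ['C1=S'] -> C2=M] -> [I,I,M,I] [MISS #5: write from S]
Op 8: C2 read [C2 read: already in M, no change] -> [I,I,M,I] [hit: read from M]

Answer: 5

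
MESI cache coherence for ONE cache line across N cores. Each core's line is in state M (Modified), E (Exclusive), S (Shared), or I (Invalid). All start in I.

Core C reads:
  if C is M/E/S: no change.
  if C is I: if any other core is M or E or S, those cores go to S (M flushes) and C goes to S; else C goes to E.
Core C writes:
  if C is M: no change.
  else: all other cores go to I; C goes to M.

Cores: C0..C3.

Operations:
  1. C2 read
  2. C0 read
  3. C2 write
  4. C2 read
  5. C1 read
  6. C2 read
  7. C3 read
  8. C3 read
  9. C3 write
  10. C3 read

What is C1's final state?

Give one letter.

Answer: I

Derivation:
Op 1: C2 read [C2 read from I: no other sharers -> C2=E (exclusive)] -> [I,I,E,I]
Op 2: C0 read [C0 read from I: others=['C2=E'] -> C0=S, others downsized to S] -> [S,I,S,I]
Op 3: C2 write [C2 write: invalidate ['C0=S'] -> C2=M] -> [I,I,M,I]
Op 4: C2 read [C2 read: already in M, no change] -> [I,I,M,I]
Op 5: C1 read [C1 read from I: others=['C2=M'] -> C1=S, others downsized to S] -> [I,S,S,I]
Op 6: C2 read [C2 read: already in S, no change] -> [I,S,S,I]
Op 7: C3 read [C3 read from I: others=['C1=S', 'C2=S'] -> C3=S, others downsized to S] -> [I,S,S,S]
Op 8: C3 read [C3 read: already in S, no change] -> [I,S,S,S]
Op 9: C3 write [C3 write: invalidate ['C1=S', 'C2=S'] -> C3=M] -> [I,I,I,M]
Op 10: C3 read [C3 read: already in M, no change] -> [I,I,I,M]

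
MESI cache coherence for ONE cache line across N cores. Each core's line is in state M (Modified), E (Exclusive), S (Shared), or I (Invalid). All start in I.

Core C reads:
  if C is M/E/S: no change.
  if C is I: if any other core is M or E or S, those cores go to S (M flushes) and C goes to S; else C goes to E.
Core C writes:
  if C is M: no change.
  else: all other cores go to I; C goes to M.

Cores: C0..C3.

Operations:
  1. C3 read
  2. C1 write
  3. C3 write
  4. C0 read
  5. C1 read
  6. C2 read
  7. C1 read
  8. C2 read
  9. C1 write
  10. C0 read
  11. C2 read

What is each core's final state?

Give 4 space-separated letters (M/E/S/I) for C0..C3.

Answer: S S S I

Derivation:
Op 1: C3 read [C3 read from I: no other sharers -> C3=E (exclusive)] -> [I,I,I,E]
Op 2: C1 write [C1 write: invalidate ['C3=E'] -> C1=M] -> [I,M,I,I]
Op 3: C3 write [C3 write: invalidate ['C1=M'] -> C3=M] -> [I,I,I,M]
Op 4: C0 read [C0 read from I: others=['C3=M'] -> C0=S, others downsized to S] -> [S,I,I,S]
Op 5: C1 read [C1 read from I: others=['C0=S', 'C3=S'] -> C1=S, others downsized to S] -> [S,S,I,S]
Op 6: C2 read [C2 read from I: others=['C0=S', 'C1=S', 'C3=S'] -> C2=S, others downsized to S] -> [S,S,S,S]
Op 7: C1 read [C1 read: already in S, no change] -> [S,S,S,S]
Op 8: C2 read [C2 read: already in S, no change] -> [S,S,S,S]
Op 9: C1 write [C1 write: invalidate ['C0=S', 'C2=S', 'C3=S'] -> C1=M] -> [I,M,I,I]
Op 10: C0 read [C0 read from I: others=['C1=M'] -> C0=S, others downsized to S] -> [S,S,I,I]
Op 11: C2 read [C2 read from I: others=['C0=S', 'C1=S'] -> C2=S, others downsized to S] -> [S,S,S,I]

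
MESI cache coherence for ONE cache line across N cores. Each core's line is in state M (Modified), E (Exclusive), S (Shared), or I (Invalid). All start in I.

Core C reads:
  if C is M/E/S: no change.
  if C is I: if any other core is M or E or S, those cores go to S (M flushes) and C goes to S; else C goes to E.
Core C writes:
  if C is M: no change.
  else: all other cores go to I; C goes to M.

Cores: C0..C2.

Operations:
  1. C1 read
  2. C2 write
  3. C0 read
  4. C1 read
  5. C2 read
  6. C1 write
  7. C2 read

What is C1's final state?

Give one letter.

Answer: S

Derivation:
Op 1: C1 read [C1 read from I: no other sharers -> C1=E (exclusive)] -> [I,E,I]
Op 2: C2 write [C2 write: invalidate ['C1=E'] -> C2=M] -> [I,I,M]
Op 3: C0 read [C0 read from I: others=['C2=M'] -> C0=S, others downsized to S] -> [S,I,S]
Op 4: C1 read [C1 read from I: others=['C0=S', 'C2=S'] -> C1=S, others downsized to S] -> [S,S,S]
Op 5: C2 read [C2 read: already in S, no change] -> [S,S,S]
Op 6: C1 write [C1 write: invalidate ['C0=S', 'C2=S'] -> C1=M] -> [I,M,I]
Op 7: C2 read [C2 read from I: others=['C1=M'] -> C2=S, others downsized to S] -> [I,S,S]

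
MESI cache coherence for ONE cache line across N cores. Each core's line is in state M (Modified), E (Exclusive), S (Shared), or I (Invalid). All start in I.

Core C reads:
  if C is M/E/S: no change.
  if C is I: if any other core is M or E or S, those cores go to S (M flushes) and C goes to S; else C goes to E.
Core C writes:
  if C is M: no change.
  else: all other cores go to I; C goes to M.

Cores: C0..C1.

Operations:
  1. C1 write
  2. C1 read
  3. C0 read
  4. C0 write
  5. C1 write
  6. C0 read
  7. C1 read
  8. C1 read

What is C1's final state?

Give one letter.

Answer: S

Derivation:
Op 1: C1 write [C1 write: invalidate none -> C1=M] -> [I,M]
Op 2: C1 read [C1 read: already in M, no change] -> [I,M]
Op 3: C0 read [C0 read from I: others=['C1=M'] -> C0=S, others downsized to S] -> [S,S]
Op 4: C0 write [C0 write: invalidate ['C1=S'] -> C0=M] -> [M,I]
Op 5: C1 write [C1 write: invalidate ['C0=M'] -> C1=M] -> [I,M]
Op 6: C0 read [C0 read from I: others=['C1=M'] -> C0=S, others downsized to S] -> [S,S]
Op 7: C1 read [C1 read: already in S, no change] -> [S,S]
Op 8: C1 read [C1 read: already in S, no change] -> [S,S]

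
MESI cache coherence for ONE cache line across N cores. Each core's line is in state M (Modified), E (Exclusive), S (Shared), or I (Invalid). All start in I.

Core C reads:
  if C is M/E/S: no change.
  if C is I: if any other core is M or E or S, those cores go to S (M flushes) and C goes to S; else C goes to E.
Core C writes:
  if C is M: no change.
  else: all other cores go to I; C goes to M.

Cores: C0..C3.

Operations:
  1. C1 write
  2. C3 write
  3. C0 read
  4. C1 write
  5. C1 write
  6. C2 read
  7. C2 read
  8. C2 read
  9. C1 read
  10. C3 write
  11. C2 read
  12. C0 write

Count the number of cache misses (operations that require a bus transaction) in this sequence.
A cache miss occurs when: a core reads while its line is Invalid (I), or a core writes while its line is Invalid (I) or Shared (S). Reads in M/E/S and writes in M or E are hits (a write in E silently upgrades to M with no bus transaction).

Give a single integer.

Op 1: C1 write [C1 write: invalidate none -> C1=M] -> [I,M,I,I] [MISS #1: write from I]
Op 2: C3 write [C3 write: invalidate ['C1=M'] -> C3=M] -> [I,I,I,M] [MISS #2: write from I]
Op 3: C0 read [C0 read from I: others=['C3=M'] -> C0=S, others downsized to S] -> [S,I,I,S] [MISS #3: read from I]
Op 4: C1 write [C1 write: invalidate ['C0=S', 'C3=S'] -> C1=M] -> [I,M,I,I] [MISS #4: write from I]
Op 5: C1 write [C1 write: already M (modified), no change] -> [I,M,I,I] [hit: write from M]
Op 6: C2 read [C2 read from I: others=['C1=M'] -> C2=S, others downsized to S] -> [I,S,S,I] [MISS #5: read from I]
Op 7: C2 read [C2 read: already in S, no change] -> [I,S,S,I] [hit: read from S]
Op 8: C2 read [C2 read: already in S, no change] -> [I,S,S,I] [hit: read from S]
Op 9: C1 read [C1 read: already in S, no change] -> [I,S,S,I] [hit: read from S]
Op 10: C3 write [C3 write: invalidate ['C1=S', 'C2=S'] -> C3=M] -> [I,I,I,M] [MISS #6: write from I]
Op 11: C2 read [C2 read from I: others=['C3=M'] -> C2=S, others downsized to S] -> [I,I,S,S] [MISS #7: read from I]
Op 12: C0 write [C0 write: invalidate ['C2=S', 'C3=S'] -> C0=M] -> [M,I,I,I] [MISS #8: write from I]

Answer: 8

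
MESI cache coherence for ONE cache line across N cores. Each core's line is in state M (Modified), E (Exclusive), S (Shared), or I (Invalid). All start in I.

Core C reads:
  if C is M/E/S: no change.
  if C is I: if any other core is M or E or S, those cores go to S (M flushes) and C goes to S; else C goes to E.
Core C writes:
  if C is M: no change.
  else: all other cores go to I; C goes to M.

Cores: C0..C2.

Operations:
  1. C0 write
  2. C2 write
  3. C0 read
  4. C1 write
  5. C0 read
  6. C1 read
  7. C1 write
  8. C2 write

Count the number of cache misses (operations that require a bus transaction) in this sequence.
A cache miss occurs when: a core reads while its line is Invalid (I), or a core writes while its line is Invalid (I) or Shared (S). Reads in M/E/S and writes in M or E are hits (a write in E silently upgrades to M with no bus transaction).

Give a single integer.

Op 1: C0 write [C0 write: invalidate none -> C0=M] -> [M,I,I] [MISS #1: write from I]
Op 2: C2 write [C2 write: invalidate ['C0=M'] -> C2=M] -> [I,I,M] [MISS #2: write from I]
Op 3: C0 read [C0 read from I: others=['C2=M'] -> C0=S, others downsized to S] -> [S,I,S] [MISS #3: read from I]
Op 4: C1 write [C1 write: invalidate ['C0=S', 'C2=S'] -> C1=M] -> [I,M,I] [MISS #4: write from I]
Op 5: C0 read [C0 read from I: others=['C1=M'] -> C0=S, others downsized to S] -> [S,S,I] [MISS #5: read from I]
Op 6: C1 read [C1 read: already in S, no change] -> [S,S,I] [hit: read from S]
Op 7: C1 write [C1 write: invalidate ['C0=S'] -> C1=M] -> [I,M,I] [MISS #6: write from S]
Op 8: C2 write [C2 write: invalidate ['C1=M'] -> C2=M] -> [I,I,M] [MISS #7: write from I]

Answer: 7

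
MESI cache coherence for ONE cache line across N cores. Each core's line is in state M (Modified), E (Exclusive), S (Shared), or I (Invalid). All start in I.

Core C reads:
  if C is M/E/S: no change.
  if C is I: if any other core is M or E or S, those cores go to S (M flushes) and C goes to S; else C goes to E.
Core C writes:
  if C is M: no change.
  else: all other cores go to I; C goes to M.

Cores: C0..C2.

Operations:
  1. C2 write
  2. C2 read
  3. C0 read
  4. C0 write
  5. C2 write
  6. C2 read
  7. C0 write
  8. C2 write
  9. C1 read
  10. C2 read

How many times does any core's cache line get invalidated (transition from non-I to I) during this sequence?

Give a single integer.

Answer: 4

Derivation:
Op 1: C2 write [C2 write: invalidate none -> C2=M] -> [I,I,M] (invalidations this op: 0; running total: 0)
Op 2: C2 read [C2 read: already in M, no change] -> [I,I,M] (invalidations this op: 0; running total: 0)
Op 3: C0 read [C0 read from I: others=['C2=M'] -> C0=S, others downsized to S] -> [S,I,S] (invalidations this op: 0; running total: 0)
Op 4: C0 write [C0 write: invalidate ['C2=S'] -> C0=M] -> [M,I,I] (invalidations this op: 1; running total: 1)
Op 5: C2 write [C2 write: invalidate ['C0=M'] -> C2=M] -> [I,I,M] (invalidations this op: 1; running total: 2)
Op 6: C2 read [C2 read: already in M, no change] -> [I,I,M] (invalidations this op: 0; running total: 2)
Op 7: C0 write [C0 write: invalidate ['C2=M'] -> C0=M] -> [M,I,I] (invalidations this op: 1; running total: 3)
Op 8: C2 write [C2 write: invalidate ['C0=M'] -> C2=M] -> [I,I,M] (invalidations this op: 1; running total: 4)
Op 9: C1 read [C1 read from I: others=['C2=M'] -> C1=S, others downsized to S] -> [I,S,S] (invalidations this op: 0; running total: 4)
Op 10: C2 read [C2 read: already in S, no change] -> [I,S,S] (invalidations this op: 0; running total: 4)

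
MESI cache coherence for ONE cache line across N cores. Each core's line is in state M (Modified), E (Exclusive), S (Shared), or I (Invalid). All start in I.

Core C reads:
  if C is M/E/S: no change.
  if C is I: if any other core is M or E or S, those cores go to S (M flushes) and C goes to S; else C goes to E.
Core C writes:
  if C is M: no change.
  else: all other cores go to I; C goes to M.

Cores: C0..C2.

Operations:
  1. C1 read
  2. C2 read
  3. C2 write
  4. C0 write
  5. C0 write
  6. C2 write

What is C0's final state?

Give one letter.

Op 1: C1 read [C1 read from I: no other sharers -> C1=E (exclusive)] -> [I,E,I]
Op 2: C2 read [C2 read from I: others=['C1=E'] -> C2=S, others downsized to S] -> [I,S,S]
Op 3: C2 write [C2 write: invalidate ['C1=S'] -> C2=M] -> [I,I,M]
Op 4: C0 write [C0 write: invalidate ['C2=M'] -> C0=M] -> [M,I,I]
Op 5: C0 write [C0 write: already M (modified), no change] -> [M,I,I]
Op 6: C2 write [C2 write: invalidate ['C0=M'] -> C2=M] -> [I,I,M]

Answer: I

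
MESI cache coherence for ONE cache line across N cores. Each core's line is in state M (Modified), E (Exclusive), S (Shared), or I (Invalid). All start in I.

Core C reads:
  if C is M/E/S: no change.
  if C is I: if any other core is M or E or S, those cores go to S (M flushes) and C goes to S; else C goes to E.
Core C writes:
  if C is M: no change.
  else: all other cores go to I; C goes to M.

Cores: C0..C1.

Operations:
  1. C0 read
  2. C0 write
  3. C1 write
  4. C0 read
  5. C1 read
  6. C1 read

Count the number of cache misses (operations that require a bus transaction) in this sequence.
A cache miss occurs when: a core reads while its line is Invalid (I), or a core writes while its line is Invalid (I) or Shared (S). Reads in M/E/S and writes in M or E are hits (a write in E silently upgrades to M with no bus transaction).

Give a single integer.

Op 1: C0 read [C0 read from I: no other sharers -> C0=E (exclusive)] -> [E,I] [MISS #1: read from I]
Op 2: C0 write [C0 write: invalidate none -> C0=M] -> [M,I] [hit: write from E is a silent E->M upgrade, no bus transaction]
Op 3: C1 write [C1 write: invalidate ['C0=M'] -> C1=M] -> [I,M] [MISS #2: write from I]
Op 4: C0 read [C0 read from I: others=['C1=M'] -> C0=S, others downsized to S] -> [S,S] [MISS #3: read from I]
Op 5: C1 read [C1 read: already in S, no change] -> [S,S] [hit: read from S]
Op 6: C1 read [C1 read: already in S, no change] -> [S,S] [hit: read from S]

Answer: 3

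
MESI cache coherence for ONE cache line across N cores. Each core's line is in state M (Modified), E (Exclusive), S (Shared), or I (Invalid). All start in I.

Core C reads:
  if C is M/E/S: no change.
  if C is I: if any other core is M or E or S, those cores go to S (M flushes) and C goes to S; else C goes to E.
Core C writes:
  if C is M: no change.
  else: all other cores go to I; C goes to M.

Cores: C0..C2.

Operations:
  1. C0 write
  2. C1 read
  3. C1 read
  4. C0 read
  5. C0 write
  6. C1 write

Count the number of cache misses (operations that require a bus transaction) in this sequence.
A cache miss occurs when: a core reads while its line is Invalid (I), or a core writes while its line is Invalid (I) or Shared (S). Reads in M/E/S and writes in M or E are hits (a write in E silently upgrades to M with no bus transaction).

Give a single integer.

Op 1: C0 write [C0 write: invalidate none -> C0=M] -> [M,I,I] [MISS #1: write from I]
Op 2: C1 read [C1 read from I: others=['C0=M'] -> C1=S, others downsized to S] -> [S,S,I] [MISS #2: read from I]
Op 3: C1 read [C1 read: already in S, no change] -> [S,S,I] [hit: read from S]
Op 4: C0 read [C0 read: already in S, no change] -> [S,S,I] [hit: read from S]
Op 5: C0 write [C0 write: invalidate ['C1=S'] -> C0=M] -> [M,I,I] [MISS #3: write from S]
Op 6: C1 write [C1 write: invalidate ['C0=M'] -> C1=M] -> [I,M,I] [MISS #4: write from I]

Answer: 4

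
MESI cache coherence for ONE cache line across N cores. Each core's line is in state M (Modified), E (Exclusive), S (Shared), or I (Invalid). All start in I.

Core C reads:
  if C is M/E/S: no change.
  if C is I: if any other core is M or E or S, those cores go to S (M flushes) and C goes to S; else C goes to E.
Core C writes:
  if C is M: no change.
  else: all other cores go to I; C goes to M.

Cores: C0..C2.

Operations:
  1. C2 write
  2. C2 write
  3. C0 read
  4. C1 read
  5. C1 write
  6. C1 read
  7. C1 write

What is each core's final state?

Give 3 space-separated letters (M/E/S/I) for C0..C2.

Op 1: C2 write [C2 write: invalidate none -> C2=M] -> [I,I,M]
Op 2: C2 write [C2 write: already M (modified), no change] -> [I,I,M]
Op 3: C0 read [C0 read from I: others=['C2=M'] -> C0=S, others downsized to S] -> [S,I,S]
Op 4: C1 read [C1 read from I: others=['C0=S', 'C2=S'] -> C1=S, others downsized to S] -> [S,S,S]
Op 5: C1 write [C1 write: invalidate ['C0=S', 'C2=S'] -> C1=M] -> [I,M,I]
Op 6: C1 read [C1 read: already in M, no change] -> [I,M,I]
Op 7: C1 write [C1 write: already M (modified), no change] -> [I,M,I]

Answer: I M I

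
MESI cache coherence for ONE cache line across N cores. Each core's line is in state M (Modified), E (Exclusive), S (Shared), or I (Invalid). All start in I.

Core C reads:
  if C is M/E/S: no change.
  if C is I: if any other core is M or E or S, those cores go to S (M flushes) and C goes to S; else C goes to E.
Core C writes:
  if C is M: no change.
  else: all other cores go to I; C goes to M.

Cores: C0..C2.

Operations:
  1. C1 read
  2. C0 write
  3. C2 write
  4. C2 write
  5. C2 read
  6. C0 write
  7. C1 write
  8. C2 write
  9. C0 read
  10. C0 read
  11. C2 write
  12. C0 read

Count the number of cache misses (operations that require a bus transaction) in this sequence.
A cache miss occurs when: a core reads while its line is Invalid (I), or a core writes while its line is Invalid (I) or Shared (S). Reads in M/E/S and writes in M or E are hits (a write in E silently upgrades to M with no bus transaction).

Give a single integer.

Answer: 9

Derivation:
Op 1: C1 read [C1 read from I: no other sharers -> C1=E (exclusive)] -> [I,E,I] [MISS #1: read from I]
Op 2: C0 write [C0 write: invalidate ['C1=E'] -> C0=M] -> [M,I,I] [MISS #2: write from I]
Op 3: C2 write [C2 write: invalidate ['C0=M'] -> C2=M] -> [I,I,M] [MISS #3: write from I]
Op 4: C2 write [C2 write: already M (modified), no change] -> [I,I,M] [hit: write from M]
Op 5: C2 read [C2 read: already in M, no change] -> [I,I,M] [hit: read from M]
Op 6: C0 write [C0 write: invalidate ['C2=M'] -> C0=M] -> [M,I,I] [MISS #4: write from I]
Op 7: C1 write [C1 write: invalidate ['C0=M'] -> C1=M] -> [I,M,I] [MISS #5: write from I]
Op 8: C2 write [C2 write: invalidate ['C1=M'] -> C2=M] -> [I,I,M] [MISS #6: write from I]
Op 9: C0 read [C0 read from I: others=['C2=M'] -> C0=S, others downsized to S] -> [S,I,S] [MISS #7: read from I]
Op 10: C0 read [C0 read: already in S, no change] -> [S,I,S] [hit: read from S]
Op 11: C2 write [C2 write: invalidate ['C0=S'] -> C2=M] -> [I,I,M] [MISS #8: write from S]
Op 12: C0 read [C0 read from I: others=['C2=M'] -> C0=S, others downsized to S] -> [S,I,S] [MISS #9: read from I]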